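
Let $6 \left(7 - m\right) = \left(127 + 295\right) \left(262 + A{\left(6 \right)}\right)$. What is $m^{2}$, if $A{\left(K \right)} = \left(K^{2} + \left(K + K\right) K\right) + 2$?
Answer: $684188649$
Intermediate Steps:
$A{\left(K \right)} = 2 + 3 K^{2}$ ($A{\left(K \right)} = \left(K^{2} + 2 K K\right) + 2 = \left(K^{2} + 2 K^{2}\right) + 2 = 3 K^{2} + 2 = 2 + 3 K^{2}$)
$m = -26157$ ($m = 7 - \frac{\left(127 + 295\right) \left(262 + \left(2 + 3 \cdot 6^{2}\right)\right)}{6} = 7 - \frac{422 \left(262 + \left(2 + 3 \cdot 36\right)\right)}{6} = 7 - \frac{422 \left(262 + \left(2 + 108\right)\right)}{6} = 7 - \frac{422 \left(262 + 110\right)}{6} = 7 - \frac{422 \cdot 372}{6} = 7 - 26164 = -26157$)
$m^{2} = \left(-26157\right)^{2} = 684188649$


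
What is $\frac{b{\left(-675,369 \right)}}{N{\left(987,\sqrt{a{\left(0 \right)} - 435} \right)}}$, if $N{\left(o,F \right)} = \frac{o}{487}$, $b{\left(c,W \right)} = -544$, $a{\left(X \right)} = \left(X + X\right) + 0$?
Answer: $- \frac{264928}{987} \approx -268.42$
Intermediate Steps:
$a{\left(X \right)} = 2 X$ ($a{\left(X \right)} = 2 X + 0 = 2 X$)
$N{\left(o,F \right)} = \frac{o}{487}$ ($N{\left(o,F \right)} = o \frac{1}{487} = \frac{o}{487}$)
$\frac{b{\left(-675,369 \right)}}{N{\left(987,\sqrt{a{\left(0 \right)} - 435} \right)}} = - \frac{544}{\frac{1}{487} \cdot 987} = - \frac{544}{\frac{987}{487}} = \left(-544\right) \frac{487}{987} = - \frac{264928}{987}$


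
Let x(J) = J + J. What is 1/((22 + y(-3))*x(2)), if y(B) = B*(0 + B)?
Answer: 1/124 ≈ 0.0080645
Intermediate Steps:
x(J) = 2*J
y(B) = B**2 (y(B) = B*B = B**2)
1/((22 + y(-3))*x(2)) = 1/((22 + (-3)**2)*(2*2)) = 1/((22 + 9)*4) = 1/(31*4) = 1/124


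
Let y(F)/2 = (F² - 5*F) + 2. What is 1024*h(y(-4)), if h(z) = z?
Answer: 77824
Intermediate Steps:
y(F) = 4 - 10*F + 2*F² (y(F) = 2*((F² - 5*F) + 2) = 2*(2 + F² - 5*F) = 4 - 10*F + 2*F²)
1024*h(y(-4)) = 1024*(4 - 10*(-4) + 2*(-4)²) = 1024*(4 + 40 + 2*16) = 1024*(4 + 40 + 32) = 1024*76 = 77824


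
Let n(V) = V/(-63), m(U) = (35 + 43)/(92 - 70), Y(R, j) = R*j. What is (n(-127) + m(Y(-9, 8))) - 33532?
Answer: -23233822/693 ≈ -33526.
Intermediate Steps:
m(U) = 39/11 (m(U) = 78/22 = 78*(1/22) = 39/11)
n(V) = -V/63 (n(V) = V*(-1/63) = -V/63)
(n(-127) + m(Y(-9, 8))) - 33532 = (-1/63*(-127) + 39/11) - 33532 = (127/63 + 39/11) - 33532 = 3854/693 - 33532 = -23233822/693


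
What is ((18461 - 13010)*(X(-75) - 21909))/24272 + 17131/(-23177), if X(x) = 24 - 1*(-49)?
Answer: -689782148501/140638036 ≈ -4904.7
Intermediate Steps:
X(x) = 73 (X(x) = 24 + 49 = 73)
((18461 - 13010)*(X(-75) - 21909))/24272 + 17131/(-23177) = ((18461 - 13010)*(73 - 21909))/24272 + 17131/(-23177) = (5451*(-21836))*(1/24272) + 17131*(-1/23177) = -119028036*1/24272 - 17131/23177 = -29757009/6068 - 17131/23177 = -689782148501/140638036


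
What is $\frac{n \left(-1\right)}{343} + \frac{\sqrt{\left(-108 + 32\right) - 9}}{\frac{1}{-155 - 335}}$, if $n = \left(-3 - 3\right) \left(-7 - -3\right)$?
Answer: $- \frac{24}{343} - 490 i \sqrt{85} \approx -0.069971 - 4517.6 i$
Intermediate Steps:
$n = 24$ ($n = - 6 \left(-7 + 3\right) = \left(-6\right) \left(-4\right) = 24$)
$\frac{n \left(-1\right)}{343} + \frac{\sqrt{\left(-108 + 32\right) - 9}}{\frac{1}{-155 - 335}} = \frac{24 \left(-1\right)}{343} + \frac{\sqrt{\left(-108 + 32\right) - 9}}{\frac{1}{-155 - 335}} = \left(-24\right) \frac{1}{343} + \frac{\sqrt{-76 - 9}}{\frac{1}{-490}} = - \frac{24}{343} + \frac{\sqrt{-85}}{- \frac{1}{490}} = - \frac{24}{343} + i \sqrt{85} \left(-490\right) = - \frac{24}{343} - 490 i \sqrt{85}$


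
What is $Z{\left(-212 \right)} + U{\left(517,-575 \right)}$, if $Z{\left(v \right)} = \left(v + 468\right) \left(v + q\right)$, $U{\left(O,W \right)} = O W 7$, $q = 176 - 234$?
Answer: $-2150045$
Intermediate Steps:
$q = -58$ ($q = 176 - 234 = -58$)
$U{\left(O,W \right)} = 7 O W$
$Z{\left(v \right)} = \left(-58 + v\right) \left(468 + v\right)$ ($Z{\left(v \right)} = \left(v + 468\right) \left(v - 58\right) = \left(468 + v\right) \left(-58 + v\right) = \left(-58 + v\right) \left(468 + v\right)$)
$Z{\left(-212 \right)} + U{\left(517,-575 \right)} = \left(-27144 + \left(-212\right)^{2} + 410 \left(-212\right)\right) + 7 \cdot 517 \left(-575\right) = \left(-27144 + 44944 - 86920\right) - 2080925 = -69120 - 2080925 = -2150045$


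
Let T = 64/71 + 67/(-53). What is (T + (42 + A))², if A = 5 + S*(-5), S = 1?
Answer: 24548935761/14160169 ≈ 1733.7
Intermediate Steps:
A = 0 (A = 5 + 1*(-5) = 5 - 5 = 0)
T = -1365/3763 (T = 64*(1/71) + 67*(-1/53) = 64/71 - 67/53 = -1365/3763 ≈ -0.36274)
(T + (42 + A))² = (-1365/3763 + (42 + 0))² = (-1365/3763 + 42)² = (156681/3763)² = 24548935761/14160169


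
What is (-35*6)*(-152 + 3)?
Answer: 31290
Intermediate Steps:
(-35*6)*(-152 + 3) = -210*(-149) = 31290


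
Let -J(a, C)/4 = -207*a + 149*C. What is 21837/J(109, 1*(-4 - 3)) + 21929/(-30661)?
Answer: -48313091/99832216 ≈ -0.48394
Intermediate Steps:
J(a, C) = -596*C + 828*a (J(a, C) = -4*(-207*a + 149*C) = -596*C + 828*a)
21837/J(109, 1*(-4 - 3)) + 21929/(-30661) = 21837/(-596*(-4 - 3) + 828*109) + 21929/(-30661) = 21837/(-596*(-7) + 90252) + 21929*(-1/30661) = 21837/(-596*(-7) + 90252) - 21929/30661 = 21837/(4172 + 90252) - 21929/30661 = 21837/94424 - 21929/30661 = 21837*(1/94424) - 21929/30661 = 753/3256 - 21929/30661 = -48313091/99832216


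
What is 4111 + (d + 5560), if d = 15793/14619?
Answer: 141396142/14619 ≈ 9672.1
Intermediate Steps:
d = 15793/14619 (d = 15793*(1/14619) = 15793/14619 ≈ 1.0803)
4111 + (d + 5560) = 4111 + (15793/14619 + 5560) = 4111 + 81297433/14619 = 141396142/14619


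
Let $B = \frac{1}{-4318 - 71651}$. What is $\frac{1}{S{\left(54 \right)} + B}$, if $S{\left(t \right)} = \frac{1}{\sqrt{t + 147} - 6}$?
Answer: $- \frac{11538399627}{1924066808} + \frac{1923762987 \sqrt{201}}{1924066808} \approx 8.1783$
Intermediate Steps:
$B = - \frac{1}{75969}$ ($B = \frac{1}{-75969} = - \frac{1}{75969} \approx -1.3163 \cdot 10^{-5}$)
$S{\left(t \right)} = \frac{1}{-6 + \sqrt{147 + t}}$ ($S{\left(t \right)} = \frac{1}{\sqrt{147 + t} - 6} = \frac{1}{-6 + \sqrt{147 + t}}$)
$\frac{1}{S{\left(54 \right)} + B} = \frac{1}{\frac{1}{-6 + \sqrt{147 + 54}} - \frac{1}{75969}} = \frac{1}{\frac{1}{-6 + \sqrt{201}} - \frac{1}{75969}} = \frac{1}{- \frac{1}{75969} + \frac{1}{-6 + \sqrt{201}}}$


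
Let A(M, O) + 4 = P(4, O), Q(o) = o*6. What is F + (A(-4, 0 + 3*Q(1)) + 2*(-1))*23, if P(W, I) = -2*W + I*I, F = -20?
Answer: 7110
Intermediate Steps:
Q(o) = 6*o
P(W, I) = I² - 2*W (P(W, I) = -2*W + I² = I² - 2*W)
A(M, O) = -12 + O² (A(M, O) = -4 + (O² - 2*4) = -4 + (O² - 8) = -4 + (-8 + O²) = -12 + O²)
F + (A(-4, 0 + 3*Q(1)) + 2*(-1))*23 = -20 + ((-12 + (0 + 3*(6*1))²) + 2*(-1))*23 = -20 + ((-12 + (0 + 3*6)²) - 2)*23 = -20 + ((-12 + (0 + 18)²) - 2)*23 = -20 + ((-12 + 18²) - 2)*23 = -20 + ((-12 + 324) - 2)*23 = -20 + (312 - 2)*23 = -20 + 310*23 = -20 + 7130 = 7110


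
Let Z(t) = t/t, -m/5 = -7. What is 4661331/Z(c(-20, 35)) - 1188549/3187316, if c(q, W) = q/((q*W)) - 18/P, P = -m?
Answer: 14857133689047/3187316 ≈ 4.6613e+6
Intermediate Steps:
m = 35 (m = -5*(-7) = 35)
P = -35 (P = -1*35 = -35)
c(q, W) = 18/35 + 1/W (c(q, W) = q/((q*W)) - 18/(-35) = q/((W*q)) - 18*(-1/35) = q*(1/(W*q)) + 18/35 = 1/W + 18/35 = 18/35 + 1/W)
Z(t) = 1
4661331/Z(c(-20, 35)) - 1188549/3187316 = 4661331/1 - 1188549/3187316 = 4661331*1 - 1188549*1/3187316 = 4661331 - 1188549/3187316 = 14857133689047/3187316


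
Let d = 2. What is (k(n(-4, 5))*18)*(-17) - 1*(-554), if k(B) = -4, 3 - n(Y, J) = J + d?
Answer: 1778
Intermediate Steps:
n(Y, J) = 1 - J (n(Y, J) = 3 - (J + 2) = 3 - (2 + J) = 3 + (-2 - J) = 1 - J)
(k(n(-4, 5))*18)*(-17) - 1*(-554) = -4*18*(-17) - 1*(-554) = -72*(-17) + 554 = 1224 + 554 = 1778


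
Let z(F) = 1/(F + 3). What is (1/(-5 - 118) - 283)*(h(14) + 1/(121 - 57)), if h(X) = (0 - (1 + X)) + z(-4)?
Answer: 5935105/1312 ≈ 4523.7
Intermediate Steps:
z(F) = 1/(3 + F)
h(X) = -2 - X (h(X) = (0 - (1 + X)) + 1/(3 - 4) = (0 + (-1 - X)) + 1/(-1) = (-1 - X) - 1 = -2 - X)
(1/(-5 - 118) - 283)*(h(14) + 1/(121 - 57)) = (1/(-5 - 118) - 283)*((-2 - 1*14) + 1/(121 - 57)) = (1/(-123) - 283)*((-2 - 14) + 1/64) = (-1/123 - 283)*(-16 + 1/64) = -34810/123*(-1023/64) = 5935105/1312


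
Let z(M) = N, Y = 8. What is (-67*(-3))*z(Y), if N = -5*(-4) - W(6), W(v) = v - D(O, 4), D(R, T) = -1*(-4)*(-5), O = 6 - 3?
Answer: -1206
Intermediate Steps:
O = 3
D(R, T) = -20 (D(R, T) = 4*(-5) = -20)
W(v) = 20 + v (W(v) = v - 1*(-20) = v + 20 = 20 + v)
N = -6 (N = -5*(-4) - (20 + 6) = 20 - 1*26 = 20 - 26 = -6)
z(M) = -6
(-67*(-3))*z(Y) = -67*(-3)*(-6) = 201*(-6) = -1206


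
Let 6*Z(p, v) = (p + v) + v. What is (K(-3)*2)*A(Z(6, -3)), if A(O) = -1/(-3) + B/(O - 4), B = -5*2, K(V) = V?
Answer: -17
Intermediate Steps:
B = -10
Z(p, v) = v/3 + p/6 (Z(p, v) = ((p + v) + v)/6 = (p + 2*v)/6 = v/3 + p/6)
A(O) = 1/3 - 10/(-4 + O) (A(O) = -1/(-3) - 10/(O - 4) = -1*(-1/3) - 10/(-4 + O) = 1/3 - 10/(-4 + O))
(K(-3)*2)*A(Z(6, -3)) = (-3*2)*((-34 + ((1/3)*(-3) + (1/6)*6))/(3*(-4 + ((1/3)*(-3) + (1/6)*6)))) = -2*(-34 + (-1 + 1))/(-4 + (-1 + 1)) = -2*(-34 + 0)/(-4 + 0) = -2*(-34)/(-4) = -2*(-1)*(-34)/4 = -6*17/6 = -17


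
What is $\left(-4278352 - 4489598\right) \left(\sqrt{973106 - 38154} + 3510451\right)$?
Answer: $-30779458845450 - 17535900 \sqrt{233738} \approx -3.0788 \cdot 10^{13}$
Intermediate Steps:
$\left(-4278352 - 4489598\right) \left(\sqrt{973106 - 38154} + 3510451\right) = - 8767950 \left(\sqrt{934952} + 3510451\right) = - 8767950 \left(2 \sqrt{233738} + 3510451\right) = - 8767950 \left(3510451 + 2 \sqrt{233738}\right) = -30779458845450 - 17535900 \sqrt{233738}$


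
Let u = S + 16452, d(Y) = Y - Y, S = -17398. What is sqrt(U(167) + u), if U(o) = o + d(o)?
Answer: I*sqrt(779) ≈ 27.911*I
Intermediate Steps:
d(Y) = 0
U(o) = o (U(o) = o + 0 = o)
u = -946 (u = -17398 + 16452 = -946)
sqrt(U(167) + u) = sqrt(167 - 946) = sqrt(-779) = I*sqrt(779)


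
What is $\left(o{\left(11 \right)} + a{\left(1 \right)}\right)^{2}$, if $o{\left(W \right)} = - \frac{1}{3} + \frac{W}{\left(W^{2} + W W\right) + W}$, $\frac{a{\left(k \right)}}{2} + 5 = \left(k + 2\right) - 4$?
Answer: $\frac{719104}{4761} \approx 151.04$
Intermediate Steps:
$a{\left(k \right)} = -14 + 2 k$ ($a{\left(k \right)} = -10 + 2 \left(\left(k + 2\right) - 4\right) = -10 + 2 \left(\left(2 + k\right) - 4\right) = -10 + 2 \left(-2 + k\right) = -10 + \left(-4 + 2 k\right) = -14 + 2 k$)
$o{\left(W \right)} = - \frac{1}{3} + \frac{W}{W + 2 W^{2}}$ ($o{\left(W \right)} = \left(-1\right) \frac{1}{3} + \frac{W}{\left(W^{2} + W^{2}\right) + W} = - \frac{1}{3} + \frac{W}{2 W^{2} + W} = - \frac{1}{3} + \frac{W}{W + 2 W^{2}}$)
$\left(o{\left(11 \right)} + a{\left(1 \right)}\right)^{2} = \left(\frac{2 \left(1 - 11\right)}{3 \left(1 + 2 \cdot 11\right)} + \left(-14 + 2 \cdot 1\right)\right)^{2} = \left(\frac{2 \left(1 - 11\right)}{3 \left(1 + 22\right)} + \left(-14 + 2\right)\right)^{2} = \left(\frac{2}{3} \cdot \frac{1}{23} \left(-10\right) - 12\right)^{2} = \left(- \frac{20}{69} - 12\right)^{2} = \left(- \frac{848}{69}\right)^{2} = \frac{719104}{4761}$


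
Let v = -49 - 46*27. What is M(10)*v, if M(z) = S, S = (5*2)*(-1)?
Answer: 12910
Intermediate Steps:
S = -10 (S = 10*(-1) = -10)
v = -1291 (v = -49 - 1242 = -1291)
M(z) = -10
M(10)*v = -10*(-1291) = 12910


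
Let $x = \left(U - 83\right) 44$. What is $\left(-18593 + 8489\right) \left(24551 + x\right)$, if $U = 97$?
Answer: $-254287368$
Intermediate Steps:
$x = 616$ ($x = \left(97 - 83\right) 44 = 14 \cdot 44 = 616$)
$\left(-18593 + 8489\right) \left(24551 + x\right) = \left(-18593 + 8489\right) \left(24551 + 616\right) = \left(-10104\right) 25167 = -254287368$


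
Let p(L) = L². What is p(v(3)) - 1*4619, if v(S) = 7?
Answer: -4570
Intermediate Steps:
p(v(3)) - 1*4619 = 7² - 1*4619 = 49 - 4619 = -4570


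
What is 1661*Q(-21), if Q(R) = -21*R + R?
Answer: 697620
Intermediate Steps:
Q(R) = -20*R
1661*Q(-21) = 1661*(-20*(-21)) = 1661*420 = 697620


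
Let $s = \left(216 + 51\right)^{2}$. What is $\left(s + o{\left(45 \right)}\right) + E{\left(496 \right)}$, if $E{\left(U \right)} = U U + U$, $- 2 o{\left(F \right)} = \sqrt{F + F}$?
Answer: $317801 - \frac{3 \sqrt{10}}{2} \approx 3.178 \cdot 10^{5}$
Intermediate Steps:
$o{\left(F \right)} = - \frac{\sqrt{2} \sqrt{F}}{2}$ ($o{\left(F \right)} = - \frac{\sqrt{F + F}}{2} = - \frac{\sqrt{2 F}}{2} = - \frac{\sqrt{2} \sqrt{F}}{2}$)
$s = 71289$ ($s = 267^{2} = 71289$)
$E{\left(U \right)} = U + U^{2}$ ($E{\left(U \right)} = U^{2} + U = U + U^{2}$)
$\left(s + o{\left(45 \right)}\right) + E{\left(496 \right)} = \left(71289 - \frac{\sqrt{2} \sqrt{45}}{2}\right) + 496 \left(1 + 496\right) = \left(71289 - \frac{\sqrt{2} \cdot 3 \sqrt{5}}{2}\right) + 496 \cdot 497 = \left(71289 - \frac{3 \sqrt{10}}{2}\right) + 246512 = 317801 - \frac{3 \sqrt{10}}{2}$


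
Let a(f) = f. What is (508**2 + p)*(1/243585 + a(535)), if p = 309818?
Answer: 8222803649648/27065 ≈ 3.0382e+8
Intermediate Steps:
(508**2 + p)*(1/243585 + a(535)) = (508**2 + 309818)*(1/243585 + 535) = (258064 + 309818)*(1/243585 + 535) = 567882*(130317976/243585) = 8222803649648/27065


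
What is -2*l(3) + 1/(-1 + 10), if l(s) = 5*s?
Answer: -269/9 ≈ -29.889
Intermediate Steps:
-2*l(3) + 1/(-1 + 10) = -10*3 + 1/(-1 + 10) = -2*15 + 1/9 = -30 + ⅑ = -269/9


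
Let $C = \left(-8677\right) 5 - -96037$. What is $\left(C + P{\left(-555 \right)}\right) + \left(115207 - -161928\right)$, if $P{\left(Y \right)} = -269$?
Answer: $329518$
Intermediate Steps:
$C = 52652$ ($C = -43385 + 96037 = 52652$)
$\left(C + P{\left(-555 \right)}\right) + \left(115207 - -161928\right) = \left(52652 - 269\right) + \left(115207 - -161928\right) = 52383 + \left(115207 + 161928\right) = 52383 + 277135 = 329518$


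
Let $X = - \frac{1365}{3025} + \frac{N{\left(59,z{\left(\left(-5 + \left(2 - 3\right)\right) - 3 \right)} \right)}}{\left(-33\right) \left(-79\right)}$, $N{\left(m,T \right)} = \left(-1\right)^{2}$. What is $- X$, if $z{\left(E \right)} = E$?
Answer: $\frac{64646}{143385} \approx 0.45086$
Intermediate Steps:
$N{\left(m,T \right)} = 1$
$X = - \frac{64646}{143385}$ ($X = - \frac{1365}{3025} + 1 \frac{1}{\left(-33\right) \left(-79\right)} = \left(-1365\right) \frac{1}{3025} + 1 \cdot \frac{1}{2607} = - \frac{273}{605} + 1 \cdot \frac{1}{2607} = - \frac{273}{605} + \frac{1}{2607} = - \frac{64646}{143385} \approx -0.45086$)
$- X = \left(-1\right) \left(- \frac{64646}{143385}\right) = \frac{64646}{143385}$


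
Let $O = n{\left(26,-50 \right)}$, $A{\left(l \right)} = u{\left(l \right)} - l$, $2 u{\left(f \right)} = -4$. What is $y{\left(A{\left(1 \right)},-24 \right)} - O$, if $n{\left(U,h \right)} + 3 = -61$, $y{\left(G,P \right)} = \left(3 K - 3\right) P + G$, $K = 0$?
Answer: $133$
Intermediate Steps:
$u{\left(f \right)} = -2$ ($u{\left(f \right)} = \frac{1}{2} \left(-4\right) = -2$)
$A{\left(l \right)} = -2 - l$
$y{\left(G,P \right)} = G - 3 P$ ($y{\left(G,P \right)} = \left(3 \cdot 0 - 3\right) P + G = \left(0 - 3\right) P + G = - 3 P + G = G - 3 P$)
$n{\left(U,h \right)} = -64$ ($n{\left(U,h \right)} = -3 - 61 = -64$)
$O = -64$
$y{\left(A{\left(1 \right)},-24 \right)} - O = \left(\left(-2 - 1\right) - -72\right) - -64 = \left(\left(-2 - 1\right) + 72\right) + 64 = \left(-3 + 72\right) + 64 = 69 + 64 = 133$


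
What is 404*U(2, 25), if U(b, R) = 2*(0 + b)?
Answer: 1616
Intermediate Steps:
U(b, R) = 2*b
404*U(2, 25) = 404*(2*2) = 404*4 = 1616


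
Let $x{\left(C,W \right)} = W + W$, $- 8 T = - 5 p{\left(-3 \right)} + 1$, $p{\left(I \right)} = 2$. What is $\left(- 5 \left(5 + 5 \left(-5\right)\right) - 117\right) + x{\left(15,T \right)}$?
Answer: $- \frac{59}{4} \approx -14.75$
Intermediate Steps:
$T = \frac{9}{8}$ ($T = - \frac{\left(-5\right) 2 + 1}{8} = - \frac{-10 + 1}{8} = \left(- \frac{1}{8}\right) \left(-9\right) = \frac{9}{8} \approx 1.125$)
$x{\left(C,W \right)} = 2 W$
$\left(- 5 \left(5 + 5 \left(-5\right)\right) - 117\right) + x{\left(15,T \right)} = \left(- 5 \left(5 + 5 \left(-5\right)\right) - 117\right) + 2 \cdot \frac{9}{8} = \left(- 5 \left(5 - 25\right) - 117\right) + \frac{9}{4} = \left(\left(-5\right) \left(-20\right) - 117\right) + \frac{9}{4} = \left(100 - 117\right) + \frac{9}{4} = -17 + \frac{9}{4} = - \frac{59}{4}$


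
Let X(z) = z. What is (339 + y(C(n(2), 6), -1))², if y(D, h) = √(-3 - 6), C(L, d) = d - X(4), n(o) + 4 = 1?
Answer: 114912 + 2034*I ≈ 1.1491e+5 + 2034.0*I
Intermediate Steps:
n(o) = -3 (n(o) = -4 + 1 = -3)
C(L, d) = -4 + d (C(L, d) = d - 1*4 = d - 4 = -4 + d)
y(D, h) = 3*I (y(D, h) = √(-9) = 3*I)
(339 + y(C(n(2), 6), -1))² = (339 + 3*I)²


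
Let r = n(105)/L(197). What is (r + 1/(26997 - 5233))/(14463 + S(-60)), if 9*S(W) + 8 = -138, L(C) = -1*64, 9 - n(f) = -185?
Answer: -4749921/22638216352 ≈ -0.00020982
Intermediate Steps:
n(f) = 194 (n(f) = 9 - 1*(-185) = 9 + 185 = 194)
L(C) = -64
S(W) = -146/9 (S(W) = -8/9 + (⅑)*(-138) = -8/9 - 46/3 = -146/9)
r = -97/32 (r = 194/(-64) = 194*(-1/64) = -97/32 ≈ -3.0313)
(r + 1/(26997 - 5233))/(14463 + S(-60)) = (-97/32 + 1/(26997 - 5233))/(14463 - 146/9) = (-97/32 + 1/21764)/(130021/9) = (-97/32 + 1/21764)*(9/130021) = -527769/174112*9/130021 = -4749921/22638216352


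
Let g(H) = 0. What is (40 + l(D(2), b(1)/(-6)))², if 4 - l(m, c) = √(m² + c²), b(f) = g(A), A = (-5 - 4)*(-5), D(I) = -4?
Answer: 1600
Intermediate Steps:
A = 45 (A = -9*(-5) = 45)
b(f) = 0
l(m, c) = 4 - √(c² + m²) (l(m, c) = 4 - √(m² + c²) = 4 - √(c² + m²))
(40 + l(D(2), b(1)/(-6)))² = (40 + (4 - √((0/(-6))² + (-4)²)))² = (40 + (4 - √((0*(-⅙))² + 16)))² = (40 + (4 - √(0² + 16)))² = (40 + (4 - √(0 + 16)))² = (40 + (4 - √16))² = (40 + (4 - 1*4))² = (40 + (4 - 4))² = (40 + 0)² = 40² = 1600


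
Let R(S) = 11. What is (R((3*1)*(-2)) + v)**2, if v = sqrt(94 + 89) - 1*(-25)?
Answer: (36 + sqrt(183))**2 ≈ 2453.0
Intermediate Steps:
v = 25 + sqrt(183) (v = sqrt(183) + 25 = 25 + sqrt(183) ≈ 38.528)
(R((3*1)*(-2)) + v)**2 = (11 + (25 + sqrt(183)))**2 = (36 + sqrt(183))**2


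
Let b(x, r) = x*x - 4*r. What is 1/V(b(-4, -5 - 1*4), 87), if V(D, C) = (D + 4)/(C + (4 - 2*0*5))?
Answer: 13/8 ≈ 1.6250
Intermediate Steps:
b(x, r) = x**2 - 4*r
V(D, C) = (4 + D)/(4 + C) (V(D, C) = (4 + D)/(C + (4 + 0*5)) = (4 + D)/(C + (4 + 0)) = (4 + D)/(C + 4) = (4 + D)/(4 + C))
1/V(b(-4, -5 - 1*4), 87) = 1/((4 + ((-4)**2 - 4*(-5 - 1*4)))/(4 + 87)) = 1/((4 + (16 - 4*(-5 - 4)))/91) = 1/((4 + (16 - 4*(-9)))/91) = 1/((4 + (16 + 36))/91) = 1/((4 + 52)/91) = 1/((1/91)*56) = 1/(8/13) = 13/8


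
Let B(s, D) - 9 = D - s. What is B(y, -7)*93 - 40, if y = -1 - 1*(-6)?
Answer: -319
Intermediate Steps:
y = 5 (y = -1 + 6 = 5)
B(s, D) = 9 + D - s (B(s, D) = 9 + (D - s) = 9 + D - s)
B(y, -7)*93 - 40 = (9 - 7 - 1*5)*93 - 40 = (9 - 7 - 5)*93 - 40 = -3*93 - 40 = -279 - 40 = -319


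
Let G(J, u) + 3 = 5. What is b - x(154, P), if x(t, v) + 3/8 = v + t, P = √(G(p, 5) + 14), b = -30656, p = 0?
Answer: -246509/8 ≈ -30814.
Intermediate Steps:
G(J, u) = 2 (G(J, u) = -3 + 5 = 2)
P = 4 (P = √(2 + 14) = √16 = 4)
x(t, v) = -3/8 + t + v (x(t, v) = -3/8 + (v + t) = -3/8 + (t + v) = -3/8 + t + v)
b - x(154, P) = -30656 - (-3/8 + 154 + 4) = -30656 - 1*1261/8 = -30656 - 1261/8 = -246509/8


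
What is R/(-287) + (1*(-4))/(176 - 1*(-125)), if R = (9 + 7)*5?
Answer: -3604/12341 ≈ -0.29203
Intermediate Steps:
R = 80 (R = 16*5 = 80)
R/(-287) + (1*(-4))/(176 - 1*(-125)) = 80/(-287) + (1*(-4))/(176 - 1*(-125)) = 80*(-1/287) - 4/(176 + 125) = -80/287 - 4/301 = -3604/12341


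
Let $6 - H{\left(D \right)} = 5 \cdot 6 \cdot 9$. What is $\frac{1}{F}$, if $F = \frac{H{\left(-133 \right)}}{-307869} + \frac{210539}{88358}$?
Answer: $\frac{9067563034}{21613919301} \approx 0.41952$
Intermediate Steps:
$H{\left(D \right)} = -264$ ($H{\left(D \right)} = 6 - 5 \cdot 6 \cdot 9 = 6 - 30 \cdot 9 = 6 - 270 = -264$)
$F = \frac{21613919301}{9067563034}$ ($F = - \frac{264}{-307869} + \frac{210539}{88358} = \left(-264\right) \left(- \frac{1}{307869}\right) + 210539 \cdot \frac{1}{88358} = \frac{88}{102623} + \frac{210539}{88358} = \frac{21613919301}{9067563034} \approx 2.3837$)
$\frac{1}{F} = \frac{1}{\frac{21613919301}{9067563034}} = \frac{9067563034}{21613919301}$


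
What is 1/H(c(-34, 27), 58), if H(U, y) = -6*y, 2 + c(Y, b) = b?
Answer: -1/348 ≈ -0.0028736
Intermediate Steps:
c(Y, b) = -2 + b
1/H(c(-34, 27), 58) = 1/(-6*58) = 1/(-348) = -1/348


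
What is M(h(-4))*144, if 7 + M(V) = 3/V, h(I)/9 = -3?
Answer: -1024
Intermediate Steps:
h(I) = -27 (h(I) = 9*(-3) = -27)
M(V) = -7 + 3/V
M(h(-4))*144 = (-7 + 3/(-27))*144 = (-7 + 3*(-1/27))*144 = (-7 - ⅑)*144 = -64/9*144 = -1024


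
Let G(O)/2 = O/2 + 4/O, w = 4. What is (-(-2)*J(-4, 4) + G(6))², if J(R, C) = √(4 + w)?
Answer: 772/9 + 176*√2/3 ≈ 168.74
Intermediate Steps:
J(R, C) = 2*√2 (J(R, C) = √(4 + 4) = √8 = 2*√2)
G(O) = O + 8/O (G(O) = 2*(O/2 + 4/O) = O + 8/O)
(-(-2)*J(-4, 4) + G(6))² = (-(-2)*2*√2 + (6 + 8/6))² = (-(-4)*√2 + (6 + 8*(⅙)))² = (4*√2 + (6 + 4/3))² = (4*√2 + 22/3)² = (22/3 + 4*√2)²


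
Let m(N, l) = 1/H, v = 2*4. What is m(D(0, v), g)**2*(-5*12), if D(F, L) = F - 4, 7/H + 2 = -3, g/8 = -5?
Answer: -1500/49 ≈ -30.612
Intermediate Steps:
v = 8
g = -40 (g = 8*(-5) = -40)
H = -7/5 (H = 7/(-2 - 3) = 7/(-5) = 7*(-1/5) = -7/5 ≈ -1.4000)
D(F, L) = -4 + F
m(N, l) = -5/7 (m(N, l) = 1/(-7/5) = -5/7)
m(D(0, v), g)**2*(-5*12) = (-5/7)**2*(-5*12) = (25/49)*(-60) = -1500/49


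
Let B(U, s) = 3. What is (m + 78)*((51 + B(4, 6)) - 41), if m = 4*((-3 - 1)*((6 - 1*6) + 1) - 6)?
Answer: 494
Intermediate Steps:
m = -40 (m = 4*(-4*((6 - 6) + 1) - 6) = 4*(-4*(0 + 1) - 6) = 4*(-4*1 - 6) = 4*(-4 - 6) = 4*(-10) = -40)
(m + 78)*((51 + B(4, 6)) - 41) = (-40 + 78)*((51 + 3) - 41) = 38*(54 - 41) = 38*13 = 494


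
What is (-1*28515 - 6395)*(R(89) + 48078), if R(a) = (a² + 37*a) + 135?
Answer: -2074596570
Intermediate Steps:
R(a) = 135 + a² + 37*a
(-1*28515 - 6395)*(R(89) + 48078) = (-1*28515 - 6395)*((135 + 89² + 37*89) + 48078) = (-28515 - 6395)*((135 + 7921 + 3293) + 48078) = -34910*(11349 + 48078) = -34910*59427 = -2074596570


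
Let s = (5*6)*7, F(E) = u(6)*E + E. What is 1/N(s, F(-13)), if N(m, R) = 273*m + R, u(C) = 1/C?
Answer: 6/343889 ≈ 1.7447e-5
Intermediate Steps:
F(E) = 7*E/6 (F(E) = E/6 + E = 7*E/6)
s = 210 (s = 30*7 = 210)
N(m, R) = R + 273*m
1/N(s, F(-13)) = 1/((7/6)*(-13) + 273*210) = 1/(-91/6 + 57330) = 1/(343889/6) = 6/343889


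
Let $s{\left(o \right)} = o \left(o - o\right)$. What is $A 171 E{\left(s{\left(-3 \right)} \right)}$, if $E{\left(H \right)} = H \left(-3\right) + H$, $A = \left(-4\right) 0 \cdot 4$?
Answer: $0$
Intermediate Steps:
$s{\left(o \right)} = 0$ ($s{\left(o \right)} = o 0 = 0$)
$A = 0$ ($A = 0 \cdot 4 = 0$)
$E{\left(H \right)} = - 2 H$ ($E{\left(H \right)} = - 3 H + H = - 2 H$)
$A 171 E{\left(s{\left(-3 \right)} \right)} = 0 \cdot 171 \left(\left(-2\right) 0\right) = 0 \cdot 0 = 0$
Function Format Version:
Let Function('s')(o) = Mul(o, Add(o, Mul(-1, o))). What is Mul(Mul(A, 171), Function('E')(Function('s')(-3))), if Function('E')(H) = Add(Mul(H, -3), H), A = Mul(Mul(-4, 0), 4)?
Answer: 0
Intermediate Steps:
Function('s')(o) = 0 (Function('s')(o) = Mul(o, 0) = 0)
A = 0 (A = Mul(0, 4) = 0)
Function('E')(H) = Mul(-2, H) (Function('E')(H) = Add(Mul(-3, H), H) = Mul(-2, H))
Mul(Mul(A, 171), Function('E')(Function('s')(-3))) = Mul(Mul(0, 171), Mul(-2, 0)) = Mul(0, 0) = 0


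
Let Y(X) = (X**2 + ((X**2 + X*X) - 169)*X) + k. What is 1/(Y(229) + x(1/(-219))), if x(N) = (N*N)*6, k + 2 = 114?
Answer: 15987/384196866212 ≈ 4.1611e-8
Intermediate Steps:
k = 112 (k = -2 + 114 = 112)
Y(X) = 112 + X**2 + X*(-169 + 2*X**2) (Y(X) = (X**2 + ((X**2 + X*X) - 169)*X) + 112 = (X**2 + ((X**2 + X**2) - 169)*X) + 112 = (X**2 + (2*X**2 - 169)*X) + 112 = (X**2 + (-169 + 2*X**2)*X) + 112 = (X**2 + X*(-169 + 2*X**2)) + 112 = 112 + X**2 + X*(-169 + 2*X**2))
x(N) = 6*N**2 (x(N) = N**2*6 = 6*N**2)
1/(Y(229) + x(1/(-219))) = 1/((112 + 229**2 - 169*229 + 2*229**3) + 6*(1/(-219))**2) = 1/((112 + 52441 - 38701 + 2*12008989) + 6*(-1/219)**2) = 1/((112 + 52441 - 38701 + 24017978) + 6*(1/47961)) = 1/(24031830 + 2/15987) = 1/(384196866212/15987) = 15987/384196866212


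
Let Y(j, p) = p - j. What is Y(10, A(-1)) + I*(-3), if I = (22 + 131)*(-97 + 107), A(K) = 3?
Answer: -4597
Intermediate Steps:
I = 1530 (I = 153*10 = 1530)
Y(10, A(-1)) + I*(-3) = (3 - 1*10) + 1530*(-3) = (3 - 10) - 4590 = -7 - 4590 = -4597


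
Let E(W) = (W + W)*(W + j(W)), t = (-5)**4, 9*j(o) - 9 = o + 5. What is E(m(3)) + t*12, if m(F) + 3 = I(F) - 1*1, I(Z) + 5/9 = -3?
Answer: 5542844/729 ≈ 7603.4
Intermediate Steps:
I(Z) = -32/9 (I(Z) = -5/9 - 3 = -32/9)
j(o) = 14/9 + o/9 (j(o) = 1 + (o + 5)/9 = 1 + (5 + o)/9 = 1 + (5/9 + o/9) = 14/9 + o/9)
t = 625
m(F) = -68/9 (m(F) = -3 + (-32/9 - 1*1) = -3 + (-32/9 - 1) = -3 - 41/9 = -68/9)
E(W) = 2*W*(14/9 + 10*W/9) (E(W) = (W + W)*(W + (14/9 + W/9)) = (2*W)*(14/9 + 10*W/9) = 2*W*(14/9 + 10*W/9))
E(m(3)) + t*12 = (4/9)*(-68/9)*(7 + 5*(-68/9)) + 625*12 = (4/9)*(-68/9)*(7 - 340/9) + 7500 = (4/9)*(-68/9)*(-277/9) + 7500 = 75344/729 + 7500 = 5542844/729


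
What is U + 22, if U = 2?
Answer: 24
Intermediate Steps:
U + 22 = 2 + 22 = 24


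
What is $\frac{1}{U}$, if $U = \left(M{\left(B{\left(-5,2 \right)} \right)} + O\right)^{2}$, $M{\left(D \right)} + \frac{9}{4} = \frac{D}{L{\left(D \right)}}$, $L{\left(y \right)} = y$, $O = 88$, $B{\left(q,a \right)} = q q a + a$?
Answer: $\frac{16}{120409} \approx 0.00013288$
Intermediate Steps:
$B{\left(q,a \right)} = a + a q^{2}$ ($B{\left(q,a \right)} = q^{2} a + a = a q^{2} + a = a + a q^{2}$)
$M{\left(D \right)} = - \frac{5}{4}$ ($M{\left(D \right)} = - \frac{9}{4} + \frac{D}{D} = - \frac{9}{4} + 1 = - \frac{5}{4}$)
$U = \frac{120409}{16}$ ($U = \left(- \frac{5}{4} + 88\right)^{2} = \left(\frac{347}{4}\right)^{2} = \frac{120409}{16} \approx 7525.6$)
$\frac{1}{U} = \frac{1}{\frac{120409}{16}} = \frac{16}{120409}$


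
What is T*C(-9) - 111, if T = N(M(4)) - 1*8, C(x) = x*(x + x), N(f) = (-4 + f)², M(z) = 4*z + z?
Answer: 40065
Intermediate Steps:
M(z) = 5*z
C(x) = 2*x² (C(x) = x*(2*x) = 2*x²)
T = 248 (T = (-4 + 5*4)² - 1*8 = (-4 + 20)² - 8 = 16² - 8 = 256 - 8 = 248)
T*C(-9) - 111 = 248*(2*(-9)²) - 111 = 248*(2*81) - 111 = 248*162 - 111 = 40176 - 111 = 40065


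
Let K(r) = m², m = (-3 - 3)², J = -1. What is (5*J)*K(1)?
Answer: -6480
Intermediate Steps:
m = 36 (m = (-6)² = 36)
K(r) = 1296 (K(r) = 36² = 1296)
(5*J)*K(1) = (5*(-1))*1296 = -5*1296 = -6480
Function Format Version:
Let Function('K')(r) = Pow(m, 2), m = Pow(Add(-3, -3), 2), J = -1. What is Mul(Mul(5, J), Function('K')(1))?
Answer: -6480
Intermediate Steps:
m = 36 (m = Pow(-6, 2) = 36)
Function('K')(r) = 1296 (Function('K')(r) = Pow(36, 2) = 1296)
Mul(Mul(5, J), Function('K')(1)) = Mul(Mul(5, -1), 1296) = Mul(-5, 1296) = -6480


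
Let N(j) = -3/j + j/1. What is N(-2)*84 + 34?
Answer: -8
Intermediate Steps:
N(j) = j - 3/j (N(j) = -3/j + j*1 = -3/j + j = j - 3/j)
N(-2)*84 + 34 = (-2 - 3/(-2))*84 + 34 = (-2 - 3*(-½))*84 + 34 = (-2 + 3/2)*84 + 34 = -½*84 + 34 = -42 + 34 = -8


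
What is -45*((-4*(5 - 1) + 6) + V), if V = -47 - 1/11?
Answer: 28260/11 ≈ 2569.1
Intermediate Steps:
V = -518/11 (V = -47 - 1*1/11 = -47 - 1/11 = -518/11 ≈ -47.091)
-45*((-4*(5 - 1) + 6) + V) = -45*((-4*(5 - 1) + 6) - 518/11) = -45*((-4*4 + 6) - 518/11) = -45*((-16 + 6) - 518/11) = -45*(-10 - 518/11) = -45*(-628/11) = 28260/11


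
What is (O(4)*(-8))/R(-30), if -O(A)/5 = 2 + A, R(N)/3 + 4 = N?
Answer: -40/17 ≈ -2.3529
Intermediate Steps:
R(N) = -12 + 3*N
O(A) = -10 - 5*A (O(A) = -5*(2 + A) = -10 - 5*A)
(O(4)*(-8))/R(-30) = ((-10 - 5*4)*(-8))/(-12 + 3*(-30)) = ((-10 - 20)*(-8))/(-12 - 90) = -30*(-8)/(-102) = 240*(-1/102) = -40/17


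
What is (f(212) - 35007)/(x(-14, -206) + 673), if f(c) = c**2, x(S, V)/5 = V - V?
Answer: 9937/673 ≈ 14.765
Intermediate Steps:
x(S, V) = 0 (x(S, V) = 5*(V - V) = 5*0 = 0)
(f(212) - 35007)/(x(-14, -206) + 673) = (212**2 - 35007)/(0 + 673) = (44944 - 35007)/673 = 9937*(1/673) = 9937/673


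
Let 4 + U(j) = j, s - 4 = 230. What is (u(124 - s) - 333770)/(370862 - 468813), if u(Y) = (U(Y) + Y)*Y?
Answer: 309130/97951 ≈ 3.1560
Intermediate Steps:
s = 234 (s = 4 + 230 = 234)
U(j) = -4 + j
u(Y) = Y*(-4 + 2*Y) (u(Y) = ((-4 + Y) + Y)*Y = (-4 + 2*Y)*Y = Y*(-4 + 2*Y))
(u(124 - s) - 333770)/(370862 - 468813) = (2*(124 - 1*234)*(-2 + (124 - 1*234)) - 333770)/(370862 - 468813) = (2*(124 - 234)*(-2 + (124 - 234)) - 333770)/(-97951) = (2*(-110)*(-2 - 110) - 333770)*(-1/97951) = (2*(-110)*(-112) - 333770)*(-1/97951) = (24640 - 333770)*(-1/97951) = -309130*(-1/97951) = 309130/97951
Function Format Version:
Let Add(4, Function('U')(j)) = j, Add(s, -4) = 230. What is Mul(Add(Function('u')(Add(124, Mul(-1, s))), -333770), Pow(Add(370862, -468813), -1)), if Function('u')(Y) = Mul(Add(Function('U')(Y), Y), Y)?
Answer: Rational(309130, 97951) ≈ 3.1560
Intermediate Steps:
s = 234 (s = Add(4, 230) = 234)
Function('U')(j) = Add(-4, j)
Function('u')(Y) = Mul(Y, Add(-4, Mul(2, Y))) (Function('u')(Y) = Mul(Add(Add(-4, Y), Y), Y) = Mul(Add(-4, Mul(2, Y)), Y) = Mul(Y, Add(-4, Mul(2, Y))))
Mul(Add(Function('u')(Add(124, Mul(-1, s))), -333770), Pow(Add(370862, -468813), -1)) = Mul(Add(Mul(2, Add(124, Mul(-1, 234)), Add(-2, Add(124, Mul(-1, 234)))), -333770), Pow(Add(370862, -468813), -1)) = Mul(Add(Mul(2, Add(124, -234), Add(-2, Add(124, -234))), -333770), Pow(-97951, -1)) = Mul(Add(Mul(2, -110, Add(-2, -110)), -333770), Rational(-1, 97951)) = Mul(Add(Mul(2, -110, -112), -333770), Rational(-1, 97951)) = Mul(Add(24640, -333770), Rational(-1, 97951)) = Mul(-309130, Rational(-1, 97951)) = Rational(309130, 97951)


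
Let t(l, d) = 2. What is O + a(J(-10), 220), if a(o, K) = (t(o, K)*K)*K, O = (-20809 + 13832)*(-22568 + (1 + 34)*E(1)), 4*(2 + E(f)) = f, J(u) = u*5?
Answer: 631924309/4 ≈ 1.5798e+8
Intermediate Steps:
J(u) = 5*u
E(f) = -2 + f/4
O = 631537109/4 (O = (-20809 + 13832)*(-22568 + (1 + 34)*(-2 + (¼)*1)) = -6977*(-22568 + 35*(-2 + ¼)) = -6977*(-22568 + 35*(-7/4)) = -6977*(-22568 - 245/4) = -6977*(-90517/4) = 631537109/4 ≈ 1.5788e+8)
a(o, K) = 2*K² (a(o, K) = (2*K)*K = 2*K²)
O + a(J(-10), 220) = 631537109/4 + 2*220² = 631537109/4 + 2*48400 = 631537109/4 + 96800 = 631924309/4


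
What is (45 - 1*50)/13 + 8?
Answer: 99/13 ≈ 7.6154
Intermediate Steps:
(45 - 1*50)/13 + 8 = (45 - 50)*(1/13) + 8 = -5*1/13 + 8 = -5/13 + 8 = 99/13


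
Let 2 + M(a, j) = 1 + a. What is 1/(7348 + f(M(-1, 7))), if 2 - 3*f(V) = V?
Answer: 3/22048 ≈ 0.00013607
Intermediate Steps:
M(a, j) = -1 + a (M(a, j) = -2 + (1 + a) = -1 + a)
f(V) = ⅔ - V/3
1/(7348 + f(M(-1, 7))) = 1/(7348 + (⅔ - (-1 - 1)/3)) = 1/(7348 + (⅔ - ⅓*(-2))) = 1/(7348 + (⅔ + ⅔)) = 1/(7348 + 4/3) = 1/(22048/3) = 3/22048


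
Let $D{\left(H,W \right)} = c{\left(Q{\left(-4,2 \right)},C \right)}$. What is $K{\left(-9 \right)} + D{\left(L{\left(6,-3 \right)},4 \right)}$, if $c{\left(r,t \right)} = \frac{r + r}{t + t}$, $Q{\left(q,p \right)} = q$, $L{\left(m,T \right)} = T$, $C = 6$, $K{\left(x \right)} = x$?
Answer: $- \frac{29}{3} \approx -9.6667$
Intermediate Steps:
$c{\left(r,t \right)} = \frac{r}{t}$ ($c{\left(r,t \right)} = \frac{2 r}{2 t} = 2 r \frac{1}{2 t} = \frac{r}{t}$)
$D{\left(H,W \right)} = - \frac{2}{3}$ ($D{\left(H,W \right)} = - \frac{4}{6} = \left(-4\right) \frac{1}{6} = - \frac{2}{3}$)
$K{\left(-9 \right)} + D{\left(L{\left(6,-3 \right)},4 \right)} = -9 - \frac{2}{3} = - \frac{29}{3}$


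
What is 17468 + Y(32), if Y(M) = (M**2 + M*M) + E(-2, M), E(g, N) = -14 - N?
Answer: 19470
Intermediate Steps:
Y(M) = -14 - M + 2*M**2 (Y(M) = (M**2 + M*M) + (-14 - M) = (M**2 + M**2) + (-14 - M) = 2*M**2 + (-14 - M) = -14 - M + 2*M**2)
17468 + Y(32) = 17468 + (-14 - 1*32 + 2*32**2) = 17468 + (-14 - 32 + 2*1024) = 17468 + (-14 - 32 + 2048) = 17468 + 2002 = 19470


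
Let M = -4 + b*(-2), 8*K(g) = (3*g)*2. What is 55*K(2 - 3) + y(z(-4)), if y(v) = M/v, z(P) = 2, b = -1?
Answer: -169/4 ≈ -42.250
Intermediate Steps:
K(g) = 3*g/4 (K(g) = ((3*g)*2)/8 = (6*g)/8 = 3*g/4)
M = -2 (M = -4 - 1*(-2) = -4 + 2 = -2)
y(v) = -2/v
55*K(2 - 3) + y(z(-4)) = 55*(3*(2 - 3)/4) - 2/2 = 55*((3/4)*(-1)) - 2*1/2 = 55*(-3/4) - 1 = -165/4 - 1 = -169/4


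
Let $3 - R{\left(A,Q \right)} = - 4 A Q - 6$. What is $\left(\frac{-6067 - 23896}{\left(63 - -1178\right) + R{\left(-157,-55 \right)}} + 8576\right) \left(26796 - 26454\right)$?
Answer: $\frac{17493589389}{5965} \approx 2.9327 \cdot 10^{6}$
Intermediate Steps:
$R{\left(A,Q \right)} = 9 + 4 A Q$ ($R{\left(A,Q \right)} = 3 - \left(- 4 A Q - 6\right) = 3 - \left(-6 - 4 A Q\right) = 3 + \left(6 + 4 A Q\right) = 9 + 4 A Q$)
$\left(\frac{-6067 - 23896}{\left(63 - -1178\right) + R{\left(-157,-55 \right)}} + 8576\right) \left(26796 - 26454\right) = \left(\frac{-6067 - 23896}{\left(63 - -1178\right) + \left(9 + 4 \left(-157\right) \left(-55\right)\right)} + 8576\right) \left(26796 - 26454\right) = \left(- \frac{29963}{\left(63 + 1178\right) + \left(9 + 34540\right)} + 8576\right) 342 = \left(- \frac{29963}{1241 + 34549} + 8576\right) 342 = \left(- \frac{29963}{35790} + 8576\right) 342 = \frac{306905077}{35790} \cdot 342 = \frac{17493589389}{5965}$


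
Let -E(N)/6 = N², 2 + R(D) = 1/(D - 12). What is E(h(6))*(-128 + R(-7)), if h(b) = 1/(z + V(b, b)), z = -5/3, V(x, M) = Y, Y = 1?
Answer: 66717/38 ≈ 1755.7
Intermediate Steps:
V(x, M) = 1
z = -5/3 (z = -5*⅓ = -5/3 ≈ -1.6667)
h(b) = -3/2 (h(b) = 1/(-5/3 + 1) = 1/(-⅔) = -3/2)
R(D) = -2 + 1/(-12 + D) (R(D) = -2 + 1/(D - 12) = -2 + 1/(-12 + D))
E(N) = -6*N²
E(h(6))*(-128 + R(-7)) = (-6*(-3/2)²)*(-128 + (25 - 2*(-7))/(-12 - 7)) = (-6*9/4)*(-128 + (25 + 14)/(-19)) = -27*(-128 - 1/19*39)/2 = -27*(-128 - 39/19)/2 = -27/2*(-2471/19) = 66717/38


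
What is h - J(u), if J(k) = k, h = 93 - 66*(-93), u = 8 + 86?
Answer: 6137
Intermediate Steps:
u = 94
h = 6231 (h = 93 + 6138 = 6231)
h - J(u) = 6231 - 1*94 = 6231 - 94 = 6137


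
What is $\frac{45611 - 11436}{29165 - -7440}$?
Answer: $\frac{6835}{7321} \approx 0.93362$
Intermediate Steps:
$\frac{45611 - 11436}{29165 - -7440} = \frac{34175}{29165 + \left(-5904 + 13344\right)} = \frac{34175}{29165 + 7440} = \frac{34175}{36605} = 34175 \cdot \frac{1}{36605} = \frac{6835}{7321}$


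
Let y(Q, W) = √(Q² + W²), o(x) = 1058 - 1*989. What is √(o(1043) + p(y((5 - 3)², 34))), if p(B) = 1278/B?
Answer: √(5923581 + 187227*√293)/293 ≈ 10.312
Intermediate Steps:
o(x) = 69 (o(x) = 1058 - 989 = 69)
√(o(1043) + p(y((5 - 3)², 34))) = √(69 + 1278/(√(((5 - 3)²)² + 34²))) = √(69 + 1278/(√((2²)² + 1156))) = √(69 + 1278/(√(4² + 1156))) = √(69 + 1278/(√(16 + 1156))) = √(69 + 1278/(√1172)) = √(69 + 1278/((2*√293))) = √(69 + 1278*(√293/586)) = √(69 + 639*√293/293)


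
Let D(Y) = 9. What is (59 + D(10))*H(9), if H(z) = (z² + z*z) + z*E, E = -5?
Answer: 7956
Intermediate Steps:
H(z) = -5*z + 2*z² (H(z) = (z² + z*z) + z*(-5) = (z² + z²) - 5*z = 2*z² - 5*z = -5*z + 2*z²)
(59 + D(10))*H(9) = (59 + 9)*(9*(-5 + 2*9)) = 68*(9*(-5 + 18)) = 68*(9*13) = 68*117 = 7956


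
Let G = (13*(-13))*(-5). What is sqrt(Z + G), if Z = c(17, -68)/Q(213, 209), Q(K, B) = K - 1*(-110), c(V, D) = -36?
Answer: sqrt(88146377)/323 ≈ 29.067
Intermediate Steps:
Q(K, B) = 110 + K (Q(K, B) = K + 110 = 110 + K)
Z = -36/323 (Z = -36/(110 + 213) = -36/323 ≈ -0.11146)
G = 845 (G = -169*(-5) = 845)
sqrt(Z + G) = sqrt(-36/323 + 845) = sqrt(272899/323) = sqrt(88146377)/323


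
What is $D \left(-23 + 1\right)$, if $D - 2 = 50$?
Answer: $-1144$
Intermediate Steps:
$D = 52$ ($D = 2 + 50 = 52$)
$D \left(-23 + 1\right) = 52 \left(-23 + 1\right) = 52 \left(-22\right) = -1144$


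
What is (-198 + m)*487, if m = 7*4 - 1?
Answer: -83277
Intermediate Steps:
m = 27 (m = 28 - 1 = 27)
(-198 + m)*487 = (-198 + 27)*487 = -171*487 = -83277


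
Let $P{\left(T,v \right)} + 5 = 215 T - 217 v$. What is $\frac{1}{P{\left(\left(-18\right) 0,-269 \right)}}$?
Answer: $\frac{1}{58368} \approx 1.7133 \cdot 10^{-5}$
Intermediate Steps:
$P{\left(T,v \right)} = -5 - 217 v + 215 T$ ($P{\left(T,v \right)} = -5 + \left(215 T - 217 v\right) = -5 + \left(- 217 v + 215 T\right) = -5 - 217 v + 215 T$)
$\frac{1}{P{\left(\left(-18\right) 0,-269 \right)}} = \frac{1}{-5 - -58373 + 215 \left(\left(-18\right) 0\right)} = \frac{1}{-5 + 58373 + 215 \cdot 0} = \frac{1}{-5 + 58373 + 0} = \frac{1}{58368}$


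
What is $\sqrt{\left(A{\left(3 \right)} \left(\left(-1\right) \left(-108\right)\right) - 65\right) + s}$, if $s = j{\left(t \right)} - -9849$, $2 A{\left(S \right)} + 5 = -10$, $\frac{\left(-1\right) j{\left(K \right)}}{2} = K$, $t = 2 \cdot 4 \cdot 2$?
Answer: $\sqrt{8942} \approx 94.562$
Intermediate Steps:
$t = 16$ ($t = 8 \cdot 2 = 16$)
$j{\left(K \right)} = - 2 K$
$A{\left(S \right)} = - \frac{15}{2}$ ($A{\left(S \right)} = - \frac{5}{2} + \frac{1}{2} \left(-10\right) = - \frac{5}{2} - 5 = - \frac{15}{2}$)
$s = 9817$ ($s = \left(-2\right) 16 - -9849 = -32 + 9849 = 9817$)
$\sqrt{\left(A{\left(3 \right)} \left(\left(-1\right) \left(-108\right)\right) - 65\right) + s} = \sqrt{\left(- \frac{15 \left(\left(-1\right) \left(-108\right)\right)}{2} - 65\right) + 9817} = \sqrt{\left(\left(- \frac{15}{2}\right) 108 - 65\right) + 9817} = \sqrt{\left(-810 - 65\right) + 9817} = \sqrt{-875 + 9817} = \sqrt{8942}$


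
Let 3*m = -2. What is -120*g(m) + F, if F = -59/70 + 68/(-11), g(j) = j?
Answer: 56191/770 ≈ 72.975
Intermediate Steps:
m = -⅔ (m = (⅓)*(-2) = -⅔ ≈ -0.66667)
F = -5409/770 (F = -59*1/70 + 68*(-1/11) = -59/70 - 68/11 = -5409/770 ≈ -7.0247)
-120*g(m) + F = -120*(-⅔) - 5409/770 = 80 - 5409/770 = 56191/770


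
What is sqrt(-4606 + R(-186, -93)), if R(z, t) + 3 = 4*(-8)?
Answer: I*sqrt(4641) ≈ 68.125*I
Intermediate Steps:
R(z, t) = -35 (R(z, t) = -3 + 4*(-8) = -3 - 32 = -35)
sqrt(-4606 + R(-186, -93)) = sqrt(-4606 - 35) = sqrt(-4641) = I*sqrt(4641)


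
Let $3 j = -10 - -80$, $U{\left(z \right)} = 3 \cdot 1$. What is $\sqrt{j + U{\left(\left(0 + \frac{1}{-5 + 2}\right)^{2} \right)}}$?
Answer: $\frac{\sqrt{237}}{3} \approx 5.1316$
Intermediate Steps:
$U{\left(z \right)} = 3$
$j = \frac{70}{3}$ ($j = \frac{-10 - -80}{3} = \frac{-10 + 80}{3} = \frac{1}{3} \cdot 70 = \frac{70}{3} \approx 23.333$)
$\sqrt{j + U{\left(\left(0 + \frac{1}{-5 + 2}\right)^{2} \right)}} = \sqrt{\frac{70}{3} + 3} = \sqrt{\frac{79}{3}} = \frac{\sqrt{237}}{3}$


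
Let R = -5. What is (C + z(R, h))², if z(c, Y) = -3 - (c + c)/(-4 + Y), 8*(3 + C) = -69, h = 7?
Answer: 73441/576 ≈ 127.50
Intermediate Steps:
C = -93/8 (C = -3 + (⅛)*(-69) = -3 - 69/8 = -93/8 ≈ -11.625)
z(c, Y) = -3 - 2*c/(-4 + Y)
(C + z(R, h))² = (-93/8 + (12 - 3*7 - 2*(-5))/(-4 + 7))² = (-93/8 + (12 - 21 + 10)/3)² = (-93/8 + (⅓)*1)² = (-93/8 + ⅓)² = (-271/24)² = 73441/576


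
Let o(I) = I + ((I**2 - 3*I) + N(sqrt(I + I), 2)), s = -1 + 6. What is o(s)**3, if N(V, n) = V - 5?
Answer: (10 + sqrt(10))**3 ≈ 2280.3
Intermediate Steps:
s = 5
N(V, n) = -5 + V
o(I) = -5 + I**2 - 2*I + sqrt(2)*sqrt(I) (o(I) = I + ((I**2 - 3*I) + (-5 + sqrt(I + I))) = I + ((I**2 - 3*I) + (-5 + sqrt(2*I))) = I + ((I**2 - 3*I) + (-5 + sqrt(2)*sqrt(I))) = I + (-5 + I**2 - 3*I + sqrt(2)*sqrt(I)) = -5 + I**2 - 2*I + sqrt(2)*sqrt(I))
o(s)**3 = (-5 + 5**2 - 2*5 + sqrt(2)*sqrt(5))**3 = (-5 + 25 - 10 + sqrt(10))**3 = (10 + sqrt(10))**3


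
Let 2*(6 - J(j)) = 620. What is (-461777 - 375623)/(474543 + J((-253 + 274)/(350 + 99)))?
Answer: -837400/474239 ≈ -1.7658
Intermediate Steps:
J(j) = -304 (J(j) = 6 - ½*620 = 6 - 310 = -304)
(-461777 - 375623)/(474543 + J((-253 + 274)/(350 + 99))) = (-461777 - 375623)/(474543 - 304) = -837400/474239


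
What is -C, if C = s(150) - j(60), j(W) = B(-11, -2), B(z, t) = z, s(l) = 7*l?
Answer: -1061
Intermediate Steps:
j(W) = -11
C = 1061 (C = 7*150 - 1*(-11) = 1050 + 11 = 1061)
-C = -1*1061 = -1061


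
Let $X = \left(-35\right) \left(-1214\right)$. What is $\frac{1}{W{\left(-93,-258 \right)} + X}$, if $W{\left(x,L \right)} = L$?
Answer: $\frac{1}{42232} \approx 2.3679 \cdot 10^{-5}$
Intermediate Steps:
$X = 42490$
$\frac{1}{W{\left(-93,-258 \right)} + X} = \frac{1}{-258 + 42490} = \frac{1}{42232}$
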